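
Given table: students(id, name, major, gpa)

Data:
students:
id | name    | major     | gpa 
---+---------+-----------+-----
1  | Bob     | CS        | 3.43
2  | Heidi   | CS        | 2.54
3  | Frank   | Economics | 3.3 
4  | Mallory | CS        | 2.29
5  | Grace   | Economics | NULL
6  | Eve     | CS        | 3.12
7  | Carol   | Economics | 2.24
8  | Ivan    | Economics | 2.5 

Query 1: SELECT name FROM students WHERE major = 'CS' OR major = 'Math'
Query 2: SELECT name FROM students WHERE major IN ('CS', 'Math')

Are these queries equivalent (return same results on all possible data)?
Yes, equivalent

Both queries return: [('Bob',), ('Eve',), ('Heidi',), ('Mallory',)]

Reason: OR vs IN are equivalent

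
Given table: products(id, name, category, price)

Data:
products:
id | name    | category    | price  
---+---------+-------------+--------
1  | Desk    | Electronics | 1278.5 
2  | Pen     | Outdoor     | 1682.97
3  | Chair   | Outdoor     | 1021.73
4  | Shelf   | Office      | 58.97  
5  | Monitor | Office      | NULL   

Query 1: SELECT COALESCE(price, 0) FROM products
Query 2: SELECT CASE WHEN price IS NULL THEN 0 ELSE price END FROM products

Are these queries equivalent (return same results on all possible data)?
Yes, equivalent

Both queries return: [(0,), (58.97,), (1021.73,), (1278.5,), (1682.97,)]

Reason: COALESCE vs CASE for NULL handling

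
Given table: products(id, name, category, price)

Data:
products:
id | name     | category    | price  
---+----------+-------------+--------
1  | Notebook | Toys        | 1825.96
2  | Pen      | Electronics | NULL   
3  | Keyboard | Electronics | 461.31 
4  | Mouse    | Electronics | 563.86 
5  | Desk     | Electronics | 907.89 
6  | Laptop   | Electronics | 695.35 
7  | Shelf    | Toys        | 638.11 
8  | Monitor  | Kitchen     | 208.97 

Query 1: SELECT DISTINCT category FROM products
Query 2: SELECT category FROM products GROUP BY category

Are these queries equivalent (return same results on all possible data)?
Yes, equivalent

Both queries return: [('Electronics',), ('Kitchen',), ('Toys',)]

Reason: Both get unique categorys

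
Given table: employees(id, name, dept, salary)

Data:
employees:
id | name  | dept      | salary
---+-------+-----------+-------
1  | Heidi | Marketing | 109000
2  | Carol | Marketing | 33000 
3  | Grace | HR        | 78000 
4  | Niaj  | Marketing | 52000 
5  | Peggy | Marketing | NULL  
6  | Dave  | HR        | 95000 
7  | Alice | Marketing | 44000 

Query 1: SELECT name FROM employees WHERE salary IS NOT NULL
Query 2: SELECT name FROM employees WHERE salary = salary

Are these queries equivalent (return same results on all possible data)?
Yes, equivalent

Both queries return: [('Alice',), ('Carol',), ('Dave',), ('Grace',), ('Heidi',), ('Niaj',)]

Reason: IS NOT NULL vs self-equality (both exclude NULLs)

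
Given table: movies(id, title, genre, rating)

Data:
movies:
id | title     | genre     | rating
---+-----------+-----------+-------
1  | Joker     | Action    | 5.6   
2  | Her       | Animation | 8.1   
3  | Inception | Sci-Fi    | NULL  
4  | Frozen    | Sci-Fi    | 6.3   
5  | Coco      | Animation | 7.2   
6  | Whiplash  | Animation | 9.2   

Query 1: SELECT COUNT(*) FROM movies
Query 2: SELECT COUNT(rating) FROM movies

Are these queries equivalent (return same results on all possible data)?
No, not equivalent

Query 1 returns: [(6,)]
Query 2 returns: [(5,)]

Reason: COUNT(*) includes NULLs, COUNT(column) excludes them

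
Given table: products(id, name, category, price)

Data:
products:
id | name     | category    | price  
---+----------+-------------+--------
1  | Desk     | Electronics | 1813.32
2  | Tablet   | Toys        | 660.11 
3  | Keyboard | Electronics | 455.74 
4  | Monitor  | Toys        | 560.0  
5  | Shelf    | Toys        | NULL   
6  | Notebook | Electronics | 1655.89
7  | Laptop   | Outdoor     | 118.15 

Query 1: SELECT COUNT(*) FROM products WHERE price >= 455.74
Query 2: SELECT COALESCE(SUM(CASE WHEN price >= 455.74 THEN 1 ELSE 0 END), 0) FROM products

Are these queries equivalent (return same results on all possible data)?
Yes, equivalent

Both queries return: [(5,)]

Reason: COUNT with WHERE vs conditional SUM (COALESCE handles empty-table NULL)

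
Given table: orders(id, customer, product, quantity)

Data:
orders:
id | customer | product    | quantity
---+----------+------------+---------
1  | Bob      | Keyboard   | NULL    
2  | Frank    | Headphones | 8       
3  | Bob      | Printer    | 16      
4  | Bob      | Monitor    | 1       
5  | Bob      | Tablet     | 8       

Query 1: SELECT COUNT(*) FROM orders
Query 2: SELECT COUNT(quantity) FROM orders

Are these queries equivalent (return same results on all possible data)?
No, not equivalent

Query 1 returns: [(5,)]
Query 2 returns: [(4,)]

Reason: COUNT(*) includes NULLs, COUNT(column) excludes them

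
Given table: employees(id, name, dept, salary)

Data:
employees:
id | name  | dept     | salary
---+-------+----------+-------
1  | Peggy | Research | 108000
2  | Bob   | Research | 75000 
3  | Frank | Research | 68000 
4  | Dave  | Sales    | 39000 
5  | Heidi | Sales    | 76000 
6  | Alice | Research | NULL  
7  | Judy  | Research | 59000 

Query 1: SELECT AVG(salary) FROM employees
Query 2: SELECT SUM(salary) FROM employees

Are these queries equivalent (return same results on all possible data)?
No, not equivalent

Query 1 returns: [(70833.33333333333,)]
Query 2 returns: [(425000,)]

Reason: AVG vs SUM give different aggregate values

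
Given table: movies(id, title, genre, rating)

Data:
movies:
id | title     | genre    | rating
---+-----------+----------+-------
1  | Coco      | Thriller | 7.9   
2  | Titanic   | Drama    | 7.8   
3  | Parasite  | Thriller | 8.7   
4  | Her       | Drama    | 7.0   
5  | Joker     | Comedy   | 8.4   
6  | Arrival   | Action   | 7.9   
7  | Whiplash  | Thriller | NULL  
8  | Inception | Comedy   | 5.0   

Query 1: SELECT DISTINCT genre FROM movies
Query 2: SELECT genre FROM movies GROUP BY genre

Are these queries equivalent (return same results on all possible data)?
Yes, equivalent

Both queries return: [('Action',), ('Comedy',), ('Drama',), ('Thriller',)]

Reason: Both get unique genres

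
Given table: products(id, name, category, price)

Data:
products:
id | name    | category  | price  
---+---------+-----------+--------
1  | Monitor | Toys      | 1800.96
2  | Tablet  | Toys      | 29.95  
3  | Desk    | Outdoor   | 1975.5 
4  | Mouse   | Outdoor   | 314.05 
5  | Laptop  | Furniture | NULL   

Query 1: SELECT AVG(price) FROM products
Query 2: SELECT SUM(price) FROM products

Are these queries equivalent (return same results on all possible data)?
No, not equivalent

Query 1 returns: [(1030.115,)]
Query 2 returns: [(4120.46,)]

Reason: AVG vs SUM give different aggregate values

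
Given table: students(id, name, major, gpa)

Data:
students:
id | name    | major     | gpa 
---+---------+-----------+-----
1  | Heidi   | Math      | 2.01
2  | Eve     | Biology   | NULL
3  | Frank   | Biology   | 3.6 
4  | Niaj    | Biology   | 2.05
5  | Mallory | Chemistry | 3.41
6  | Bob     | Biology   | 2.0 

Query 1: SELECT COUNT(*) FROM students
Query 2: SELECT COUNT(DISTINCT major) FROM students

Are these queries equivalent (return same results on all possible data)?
No, not equivalent

Query 1 returns: [(6,)]
Query 2 returns: [(3,)]

Reason: COUNT(*) counts rows, COUNT(DISTINCT major) counts unique majors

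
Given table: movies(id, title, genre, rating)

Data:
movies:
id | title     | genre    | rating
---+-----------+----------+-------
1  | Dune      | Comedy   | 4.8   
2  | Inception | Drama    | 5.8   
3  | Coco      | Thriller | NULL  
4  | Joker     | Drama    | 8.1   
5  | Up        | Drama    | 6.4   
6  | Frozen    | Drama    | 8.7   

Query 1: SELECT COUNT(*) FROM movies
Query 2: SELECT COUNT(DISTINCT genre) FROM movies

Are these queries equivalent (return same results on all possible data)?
No, not equivalent

Query 1 returns: [(6,)]
Query 2 returns: [(3,)]

Reason: COUNT(*) counts rows, COUNT(DISTINCT genre) counts unique genres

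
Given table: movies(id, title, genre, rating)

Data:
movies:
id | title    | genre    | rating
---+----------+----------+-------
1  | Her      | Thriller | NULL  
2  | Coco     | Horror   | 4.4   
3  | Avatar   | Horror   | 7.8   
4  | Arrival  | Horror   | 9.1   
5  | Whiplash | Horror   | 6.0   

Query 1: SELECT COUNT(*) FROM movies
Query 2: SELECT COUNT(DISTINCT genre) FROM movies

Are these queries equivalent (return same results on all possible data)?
No, not equivalent

Query 1 returns: [(5,)]
Query 2 returns: [(2,)]

Reason: COUNT(*) counts rows, COUNT(DISTINCT genre) counts unique genres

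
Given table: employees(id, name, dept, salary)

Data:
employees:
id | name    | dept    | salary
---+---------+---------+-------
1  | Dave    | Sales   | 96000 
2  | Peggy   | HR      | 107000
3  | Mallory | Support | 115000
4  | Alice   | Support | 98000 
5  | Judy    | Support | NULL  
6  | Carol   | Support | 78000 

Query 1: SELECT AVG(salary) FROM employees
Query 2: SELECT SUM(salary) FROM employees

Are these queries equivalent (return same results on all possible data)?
No, not equivalent

Query 1 returns: [(98800.0,)]
Query 2 returns: [(494000,)]

Reason: AVG vs SUM give different aggregate values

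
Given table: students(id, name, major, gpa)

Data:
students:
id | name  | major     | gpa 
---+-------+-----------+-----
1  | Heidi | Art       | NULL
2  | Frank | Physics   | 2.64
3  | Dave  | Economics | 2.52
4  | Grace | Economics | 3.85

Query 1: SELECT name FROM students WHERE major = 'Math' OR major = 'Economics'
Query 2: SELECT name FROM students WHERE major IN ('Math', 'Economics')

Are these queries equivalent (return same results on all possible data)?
Yes, equivalent

Both queries return: [('Dave',), ('Grace',)]

Reason: OR vs IN are equivalent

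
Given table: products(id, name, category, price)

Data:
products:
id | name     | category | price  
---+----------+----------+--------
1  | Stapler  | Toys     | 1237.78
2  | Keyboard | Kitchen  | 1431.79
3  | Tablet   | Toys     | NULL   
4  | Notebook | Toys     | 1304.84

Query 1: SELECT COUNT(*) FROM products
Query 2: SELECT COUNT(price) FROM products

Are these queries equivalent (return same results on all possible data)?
No, not equivalent

Query 1 returns: [(4,)]
Query 2 returns: [(3,)]

Reason: COUNT(*) includes NULLs, COUNT(column) excludes them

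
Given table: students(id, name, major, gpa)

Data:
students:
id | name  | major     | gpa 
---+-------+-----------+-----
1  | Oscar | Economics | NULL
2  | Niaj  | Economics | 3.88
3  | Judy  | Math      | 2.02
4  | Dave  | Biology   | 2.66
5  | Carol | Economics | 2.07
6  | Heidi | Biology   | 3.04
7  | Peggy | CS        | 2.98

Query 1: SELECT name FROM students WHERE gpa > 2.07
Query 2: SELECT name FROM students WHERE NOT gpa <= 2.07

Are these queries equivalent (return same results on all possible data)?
Yes, equivalent

Both queries return: [('Dave',), ('Heidi',), ('Niaj',), ('Peggy',)]

Reason: Both filter gpa > 2.07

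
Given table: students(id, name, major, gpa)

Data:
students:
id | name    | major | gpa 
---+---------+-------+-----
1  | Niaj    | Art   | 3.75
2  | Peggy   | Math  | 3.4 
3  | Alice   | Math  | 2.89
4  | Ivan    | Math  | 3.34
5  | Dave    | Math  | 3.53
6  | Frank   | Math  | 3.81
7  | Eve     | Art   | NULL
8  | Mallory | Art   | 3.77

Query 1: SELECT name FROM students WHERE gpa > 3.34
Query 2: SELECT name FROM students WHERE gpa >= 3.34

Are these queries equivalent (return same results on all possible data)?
No, not equivalent

Query 1 returns: [('Niaj',), ('Peggy',), ('Dave',), ('Frank',), ('Mallory',)]
Query 2 returns: [('Niaj',), ('Peggy',), ('Ivan',), ('Dave',), ('Frank',), ('Mallory',)]

Reason: > vs >= gives different results when gpa = 3.34 exists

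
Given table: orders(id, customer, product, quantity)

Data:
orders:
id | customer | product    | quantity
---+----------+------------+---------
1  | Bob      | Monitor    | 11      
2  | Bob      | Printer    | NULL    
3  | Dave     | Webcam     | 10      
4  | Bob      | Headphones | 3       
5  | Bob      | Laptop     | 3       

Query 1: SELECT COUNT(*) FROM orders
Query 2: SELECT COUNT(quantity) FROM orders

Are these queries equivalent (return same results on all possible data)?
No, not equivalent

Query 1 returns: [(5,)]
Query 2 returns: [(4,)]

Reason: COUNT(*) includes NULLs, COUNT(column) excludes them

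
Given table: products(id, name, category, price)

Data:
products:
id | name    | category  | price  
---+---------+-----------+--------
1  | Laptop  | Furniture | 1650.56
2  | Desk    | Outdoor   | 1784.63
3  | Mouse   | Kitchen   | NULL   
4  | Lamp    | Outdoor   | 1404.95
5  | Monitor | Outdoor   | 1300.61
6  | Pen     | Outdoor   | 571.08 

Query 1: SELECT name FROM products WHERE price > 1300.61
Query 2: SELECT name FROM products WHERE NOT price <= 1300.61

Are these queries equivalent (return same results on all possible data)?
Yes, equivalent

Both queries return: [('Desk',), ('Lamp',), ('Laptop',)]

Reason: Both filter price > 1300.61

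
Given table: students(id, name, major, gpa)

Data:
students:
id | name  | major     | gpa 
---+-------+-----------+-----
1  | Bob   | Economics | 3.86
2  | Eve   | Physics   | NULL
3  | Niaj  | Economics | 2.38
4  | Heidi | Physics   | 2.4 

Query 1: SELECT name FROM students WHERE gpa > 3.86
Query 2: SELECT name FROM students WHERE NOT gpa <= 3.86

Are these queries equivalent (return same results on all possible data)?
Yes, equivalent

Both queries return: []

Reason: Both filter gpa > 3.86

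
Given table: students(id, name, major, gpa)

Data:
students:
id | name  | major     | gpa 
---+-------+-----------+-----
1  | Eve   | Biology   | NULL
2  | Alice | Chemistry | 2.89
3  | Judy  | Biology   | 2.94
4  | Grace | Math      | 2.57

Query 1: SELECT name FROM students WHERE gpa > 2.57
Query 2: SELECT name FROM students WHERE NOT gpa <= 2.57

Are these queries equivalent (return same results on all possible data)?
Yes, equivalent

Both queries return: [('Alice',), ('Judy',)]

Reason: Both filter gpa > 2.57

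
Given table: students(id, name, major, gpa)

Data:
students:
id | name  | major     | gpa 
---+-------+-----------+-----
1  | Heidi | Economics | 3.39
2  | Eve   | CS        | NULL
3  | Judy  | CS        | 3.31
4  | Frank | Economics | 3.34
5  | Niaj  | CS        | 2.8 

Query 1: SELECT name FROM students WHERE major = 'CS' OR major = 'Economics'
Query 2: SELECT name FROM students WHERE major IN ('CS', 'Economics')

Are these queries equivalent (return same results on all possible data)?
Yes, equivalent

Both queries return: [('Eve',), ('Frank',), ('Heidi',), ('Judy',), ('Niaj',)]

Reason: OR vs IN are equivalent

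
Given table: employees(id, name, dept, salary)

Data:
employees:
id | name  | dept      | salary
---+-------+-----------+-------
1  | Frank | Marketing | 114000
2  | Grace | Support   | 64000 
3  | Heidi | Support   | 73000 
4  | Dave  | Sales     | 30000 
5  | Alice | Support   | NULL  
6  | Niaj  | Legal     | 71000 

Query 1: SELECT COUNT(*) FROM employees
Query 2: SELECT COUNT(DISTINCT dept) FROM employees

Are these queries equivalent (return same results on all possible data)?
No, not equivalent

Query 1 returns: [(6,)]
Query 2 returns: [(4,)]

Reason: COUNT(*) counts rows, COUNT(DISTINCT dept) counts unique depts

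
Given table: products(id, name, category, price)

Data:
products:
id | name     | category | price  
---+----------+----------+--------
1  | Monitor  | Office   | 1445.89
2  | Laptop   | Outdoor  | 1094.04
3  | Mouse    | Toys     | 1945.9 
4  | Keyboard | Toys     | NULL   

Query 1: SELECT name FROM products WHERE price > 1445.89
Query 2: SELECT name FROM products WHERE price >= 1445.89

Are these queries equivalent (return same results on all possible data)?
No, not equivalent

Query 1 returns: [('Mouse',)]
Query 2 returns: [('Monitor',), ('Mouse',)]

Reason: > vs >= gives different results when price = 1445.89 exists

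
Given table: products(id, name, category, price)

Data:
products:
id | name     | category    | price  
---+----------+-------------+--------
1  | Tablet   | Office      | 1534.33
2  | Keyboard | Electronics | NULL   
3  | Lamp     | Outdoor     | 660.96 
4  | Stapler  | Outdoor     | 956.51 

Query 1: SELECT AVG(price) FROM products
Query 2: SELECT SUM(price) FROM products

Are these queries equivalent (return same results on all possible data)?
No, not equivalent

Query 1 returns: [(1050.6000000000001,)]
Query 2 returns: [(3151.8,)]

Reason: AVG vs SUM give different aggregate values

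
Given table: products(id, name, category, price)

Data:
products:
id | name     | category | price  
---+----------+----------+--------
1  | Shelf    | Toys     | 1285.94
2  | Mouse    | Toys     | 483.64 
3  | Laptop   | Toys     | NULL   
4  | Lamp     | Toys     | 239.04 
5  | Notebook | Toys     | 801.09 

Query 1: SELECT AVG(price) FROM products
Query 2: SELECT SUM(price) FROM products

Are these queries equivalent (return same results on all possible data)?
No, not equivalent

Query 1 returns: [(702.4275,)]
Query 2 returns: [(2809.71,)]

Reason: AVG vs SUM give different aggregate values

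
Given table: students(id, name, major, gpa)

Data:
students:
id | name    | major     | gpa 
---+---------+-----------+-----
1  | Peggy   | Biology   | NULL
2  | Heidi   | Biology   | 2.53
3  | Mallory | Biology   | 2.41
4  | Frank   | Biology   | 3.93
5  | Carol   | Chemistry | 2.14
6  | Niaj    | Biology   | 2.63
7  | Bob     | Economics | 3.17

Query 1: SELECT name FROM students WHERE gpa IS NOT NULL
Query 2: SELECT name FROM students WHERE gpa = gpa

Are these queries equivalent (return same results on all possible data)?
Yes, equivalent

Both queries return: [('Bob',), ('Carol',), ('Frank',), ('Heidi',), ('Mallory',), ('Niaj',)]

Reason: IS NOT NULL vs self-equality (both exclude NULLs)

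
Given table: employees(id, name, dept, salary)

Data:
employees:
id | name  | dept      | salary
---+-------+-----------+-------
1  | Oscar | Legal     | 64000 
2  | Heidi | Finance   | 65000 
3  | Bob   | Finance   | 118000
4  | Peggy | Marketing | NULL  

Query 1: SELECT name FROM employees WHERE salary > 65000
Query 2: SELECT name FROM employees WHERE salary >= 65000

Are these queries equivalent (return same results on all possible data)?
No, not equivalent

Query 1 returns: [('Bob',)]
Query 2 returns: [('Heidi',), ('Bob',)]

Reason: > vs >= gives different results when salary = 65000 exists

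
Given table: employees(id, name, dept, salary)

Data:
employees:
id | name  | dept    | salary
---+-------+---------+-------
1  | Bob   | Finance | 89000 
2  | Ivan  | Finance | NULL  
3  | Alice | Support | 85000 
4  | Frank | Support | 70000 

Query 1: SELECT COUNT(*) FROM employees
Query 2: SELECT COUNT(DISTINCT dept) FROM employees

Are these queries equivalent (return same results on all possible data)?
No, not equivalent

Query 1 returns: [(4,)]
Query 2 returns: [(2,)]

Reason: COUNT(*) counts rows, COUNT(DISTINCT dept) counts unique depts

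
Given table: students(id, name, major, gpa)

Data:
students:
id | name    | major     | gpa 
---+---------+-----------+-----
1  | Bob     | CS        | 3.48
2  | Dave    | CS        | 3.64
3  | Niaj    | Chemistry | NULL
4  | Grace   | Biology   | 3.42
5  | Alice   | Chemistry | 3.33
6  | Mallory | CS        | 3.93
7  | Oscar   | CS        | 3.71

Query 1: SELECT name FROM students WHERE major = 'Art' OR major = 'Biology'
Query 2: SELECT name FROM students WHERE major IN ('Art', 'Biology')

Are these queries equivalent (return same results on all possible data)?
Yes, equivalent

Both queries return: [('Grace',)]

Reason: OR vs IN are equivalent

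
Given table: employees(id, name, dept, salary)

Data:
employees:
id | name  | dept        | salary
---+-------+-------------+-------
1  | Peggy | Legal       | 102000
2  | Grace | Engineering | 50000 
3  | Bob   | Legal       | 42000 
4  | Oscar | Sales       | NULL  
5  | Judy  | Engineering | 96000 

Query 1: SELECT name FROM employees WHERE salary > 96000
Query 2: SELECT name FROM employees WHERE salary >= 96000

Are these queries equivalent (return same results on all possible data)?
No, not equivalent

Query 1 returns: [('Peggy',)]
Query 2 returns: [('Peggy',), ('Judy',)]

Reason: > vs >= gives different results when salary = 96000 exists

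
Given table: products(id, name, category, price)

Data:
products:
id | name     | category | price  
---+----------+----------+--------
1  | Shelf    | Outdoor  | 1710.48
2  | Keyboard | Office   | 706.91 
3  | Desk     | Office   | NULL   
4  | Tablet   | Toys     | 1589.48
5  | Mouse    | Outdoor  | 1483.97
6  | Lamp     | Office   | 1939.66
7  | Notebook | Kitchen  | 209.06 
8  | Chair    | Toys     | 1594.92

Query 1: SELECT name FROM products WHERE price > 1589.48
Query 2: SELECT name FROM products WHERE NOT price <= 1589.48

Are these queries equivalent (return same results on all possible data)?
Yes, equivalent

Both queries return: [('Chair',), ('Lamp',), ('Shelf',)]

Reason: Both filter price > 1589.48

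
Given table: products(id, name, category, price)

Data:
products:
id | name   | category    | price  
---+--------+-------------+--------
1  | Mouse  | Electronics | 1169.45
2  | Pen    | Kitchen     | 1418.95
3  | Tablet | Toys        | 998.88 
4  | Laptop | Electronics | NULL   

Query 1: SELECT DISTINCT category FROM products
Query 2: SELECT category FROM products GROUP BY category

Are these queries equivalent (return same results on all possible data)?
Yes, equivalent

Both queries return: [('Electronics',), ('Kitchen',), ('Toys',)]

Reason: Both get unique categorys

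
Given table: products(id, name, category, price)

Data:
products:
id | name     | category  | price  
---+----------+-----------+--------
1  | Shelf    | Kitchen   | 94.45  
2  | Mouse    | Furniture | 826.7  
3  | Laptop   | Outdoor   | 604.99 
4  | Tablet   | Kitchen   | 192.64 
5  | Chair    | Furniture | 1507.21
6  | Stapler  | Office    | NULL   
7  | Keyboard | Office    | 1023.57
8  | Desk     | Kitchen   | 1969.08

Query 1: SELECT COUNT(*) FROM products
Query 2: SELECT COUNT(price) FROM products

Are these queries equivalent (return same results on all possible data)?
No, not equivalent

Query 1 returns: [(8,)]
Query 2 returns: [(7,)]

Reason: COUNT(*) includes NULLs, COUNT(column) excludes them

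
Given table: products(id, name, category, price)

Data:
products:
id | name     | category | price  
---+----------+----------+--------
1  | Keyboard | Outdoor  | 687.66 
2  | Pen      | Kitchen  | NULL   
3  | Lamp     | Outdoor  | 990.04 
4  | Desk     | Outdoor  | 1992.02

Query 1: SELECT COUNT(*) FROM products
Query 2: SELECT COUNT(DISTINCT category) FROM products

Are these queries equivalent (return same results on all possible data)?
No, not equivalent

Query 1 returns: [(4,)]
Query 2 returns: [(2,)]

Reason: COUNT(*) counts rows, COUNT(DISTINCT category) counts unique categorys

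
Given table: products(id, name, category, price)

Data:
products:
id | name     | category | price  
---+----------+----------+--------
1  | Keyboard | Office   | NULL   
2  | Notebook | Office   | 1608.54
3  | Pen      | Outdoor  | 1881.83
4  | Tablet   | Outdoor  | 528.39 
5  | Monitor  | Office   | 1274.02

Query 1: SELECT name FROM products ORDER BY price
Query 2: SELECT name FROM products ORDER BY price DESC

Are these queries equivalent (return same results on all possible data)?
No, not equivalent

Query 1 returns: [('Keyboard',), ('Tablet',), ('Monitor',), ('Notebook',), ('Pen',)]
Query 2 returns: [('Pen',), ('Notebook',), ('Monitor',), ('Tablet',), ('Keyboard',)]

Reason: ASC vs DESC gives opposite ordering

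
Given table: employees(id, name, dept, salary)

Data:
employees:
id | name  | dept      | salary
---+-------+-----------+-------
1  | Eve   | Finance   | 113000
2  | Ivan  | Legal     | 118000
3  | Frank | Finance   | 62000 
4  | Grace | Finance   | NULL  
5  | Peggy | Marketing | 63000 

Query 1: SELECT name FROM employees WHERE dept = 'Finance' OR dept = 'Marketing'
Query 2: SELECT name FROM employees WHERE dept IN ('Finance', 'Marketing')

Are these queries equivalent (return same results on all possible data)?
Yes, equivalent

Both queries return: [('Eve',), ('Frank',), ('Grace',), ('Peggy',)]

Reason: OR vs IN are equivalent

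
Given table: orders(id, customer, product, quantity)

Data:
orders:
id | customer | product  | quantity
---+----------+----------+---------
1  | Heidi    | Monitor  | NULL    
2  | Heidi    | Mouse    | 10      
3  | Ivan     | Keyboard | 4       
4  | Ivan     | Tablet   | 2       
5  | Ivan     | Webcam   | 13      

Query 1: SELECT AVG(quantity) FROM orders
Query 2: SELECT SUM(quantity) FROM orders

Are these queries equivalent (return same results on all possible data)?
No, not equivalent

Query 1 returns: [(7.25,)]
Query 2 returns: [(29,)]

Reason: AVG vs SUM give different aggregate values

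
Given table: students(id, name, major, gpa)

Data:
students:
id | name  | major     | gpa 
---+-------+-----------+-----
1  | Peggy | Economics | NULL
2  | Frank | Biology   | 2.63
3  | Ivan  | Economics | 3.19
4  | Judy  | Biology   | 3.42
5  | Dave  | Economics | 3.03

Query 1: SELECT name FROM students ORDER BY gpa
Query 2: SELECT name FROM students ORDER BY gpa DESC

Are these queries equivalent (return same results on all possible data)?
No, not equivalent

Query 1 returns: [('Peggy',), ('Frank',), ('Dave',), ('Ivan',), ('Judy',)]
Query 2 returns: [('Judy',), ('Ivan',), ('Dave',), ('Frank',), ('Peggy',)]

Reason: ASC vs DESC gives opposite ordering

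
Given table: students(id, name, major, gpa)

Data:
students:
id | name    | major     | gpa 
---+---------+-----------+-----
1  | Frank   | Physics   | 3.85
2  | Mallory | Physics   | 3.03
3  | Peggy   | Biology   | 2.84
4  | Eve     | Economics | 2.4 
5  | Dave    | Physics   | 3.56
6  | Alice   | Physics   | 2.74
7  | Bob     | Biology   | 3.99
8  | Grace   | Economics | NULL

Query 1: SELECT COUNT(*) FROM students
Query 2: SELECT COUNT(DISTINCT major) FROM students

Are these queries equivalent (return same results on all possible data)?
No, not equivalent

Query 1 returns: [(8,)]
Query 2 returns: [(3,)]

Reason: COUNT(*) counts rows, COUNT(DISTINCT major) counts unique majors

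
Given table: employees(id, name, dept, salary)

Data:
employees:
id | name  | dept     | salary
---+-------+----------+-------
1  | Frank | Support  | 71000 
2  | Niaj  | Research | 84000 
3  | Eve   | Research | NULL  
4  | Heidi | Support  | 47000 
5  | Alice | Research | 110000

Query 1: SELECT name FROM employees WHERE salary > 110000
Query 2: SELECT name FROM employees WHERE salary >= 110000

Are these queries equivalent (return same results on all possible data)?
No, not equivalent

Query 1 returns: []
Query 2 returns: [('Alice',)]

Reason: > vs >= gives different results when salary = 110000 exists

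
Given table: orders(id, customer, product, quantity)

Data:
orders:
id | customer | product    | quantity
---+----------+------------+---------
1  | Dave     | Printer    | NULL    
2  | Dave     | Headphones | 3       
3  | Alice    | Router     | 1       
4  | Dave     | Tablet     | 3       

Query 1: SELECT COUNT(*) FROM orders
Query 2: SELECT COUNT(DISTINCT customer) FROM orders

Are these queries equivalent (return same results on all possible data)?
No, not equivalent

Query 1 returns: [(4,)]
Query 2 returns: [(2,)]

Reason: COUNT(*) counts rows, COUNT(DISTINCT customer) counts unique customers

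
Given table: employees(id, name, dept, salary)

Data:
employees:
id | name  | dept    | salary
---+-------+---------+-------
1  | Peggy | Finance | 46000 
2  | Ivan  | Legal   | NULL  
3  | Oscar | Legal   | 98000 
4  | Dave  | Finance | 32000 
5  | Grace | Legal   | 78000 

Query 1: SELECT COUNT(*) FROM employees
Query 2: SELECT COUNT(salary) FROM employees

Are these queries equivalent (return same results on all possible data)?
No, not equivalent

Query 1 returns: [(5,)]
Query 2 returns: [(4,)]

Reason: COUNT(*) includes NULLs, COUNT(column) excludes them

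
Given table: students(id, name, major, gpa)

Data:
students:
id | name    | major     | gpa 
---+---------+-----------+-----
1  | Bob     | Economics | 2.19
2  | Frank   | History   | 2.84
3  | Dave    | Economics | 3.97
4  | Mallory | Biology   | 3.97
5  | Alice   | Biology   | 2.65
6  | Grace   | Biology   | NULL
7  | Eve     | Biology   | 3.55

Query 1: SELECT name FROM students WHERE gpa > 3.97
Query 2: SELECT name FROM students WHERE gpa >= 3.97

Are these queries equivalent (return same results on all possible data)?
No, not equivalent

Query 1 returns: []
Query 2 returns: [('Dave',), ('Mallory',)]

Reason: > vs >= gives different results when gpa = 3.97 exists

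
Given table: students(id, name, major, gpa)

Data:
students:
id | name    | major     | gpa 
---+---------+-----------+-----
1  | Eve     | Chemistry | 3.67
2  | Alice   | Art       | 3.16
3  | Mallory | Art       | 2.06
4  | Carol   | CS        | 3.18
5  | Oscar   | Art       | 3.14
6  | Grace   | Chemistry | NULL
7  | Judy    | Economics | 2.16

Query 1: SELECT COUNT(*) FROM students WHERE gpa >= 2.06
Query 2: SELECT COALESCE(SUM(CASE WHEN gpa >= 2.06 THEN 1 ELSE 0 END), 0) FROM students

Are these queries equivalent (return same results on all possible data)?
Yes, equivalent

Both queries return: [(6,)]

Reason: COUNT with WHERE vs conditional SUM (COALESCE handles empty-table NULL)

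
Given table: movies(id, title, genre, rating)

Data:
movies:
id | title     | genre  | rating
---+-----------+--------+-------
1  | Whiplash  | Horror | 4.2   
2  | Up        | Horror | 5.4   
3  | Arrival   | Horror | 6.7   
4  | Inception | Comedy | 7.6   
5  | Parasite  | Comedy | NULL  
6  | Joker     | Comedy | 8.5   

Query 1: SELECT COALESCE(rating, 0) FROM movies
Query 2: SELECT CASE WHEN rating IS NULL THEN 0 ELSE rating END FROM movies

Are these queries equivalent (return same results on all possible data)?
Yes, equivalent

Both queries return: [(0,), (4.2,), (5.4,), (6.7,), (7.6,), (8.5,)]

Reason: COALESCE vs CASE for NULL handling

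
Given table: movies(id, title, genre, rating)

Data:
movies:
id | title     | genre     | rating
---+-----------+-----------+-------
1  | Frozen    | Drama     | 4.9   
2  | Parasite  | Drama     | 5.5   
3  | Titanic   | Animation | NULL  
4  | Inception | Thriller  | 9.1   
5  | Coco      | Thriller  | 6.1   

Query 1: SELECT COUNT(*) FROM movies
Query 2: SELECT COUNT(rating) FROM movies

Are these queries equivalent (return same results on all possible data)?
No, not equivalent

Query 1 returns: [(5,)]
Query 2 returns: [(4,)]

Reason: COUNT(*) includes NULLs, COUNT(column) excludes them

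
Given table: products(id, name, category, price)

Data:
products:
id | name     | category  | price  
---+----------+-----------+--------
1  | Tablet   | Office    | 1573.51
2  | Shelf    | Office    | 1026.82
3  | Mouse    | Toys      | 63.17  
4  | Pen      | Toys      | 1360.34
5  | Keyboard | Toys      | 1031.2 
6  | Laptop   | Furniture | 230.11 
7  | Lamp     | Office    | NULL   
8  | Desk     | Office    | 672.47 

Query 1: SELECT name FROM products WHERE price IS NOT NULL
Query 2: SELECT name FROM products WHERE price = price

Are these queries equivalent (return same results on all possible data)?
Yes, equivalent

Both queries return: [('Desk',), ('Keyboard',), ('Laptop',), ('Mouse',), ('Pen',), ('Shelf',), ('Tablet',)]

Reason: IS NOT NULL vs self-equality (both exclude NULLs)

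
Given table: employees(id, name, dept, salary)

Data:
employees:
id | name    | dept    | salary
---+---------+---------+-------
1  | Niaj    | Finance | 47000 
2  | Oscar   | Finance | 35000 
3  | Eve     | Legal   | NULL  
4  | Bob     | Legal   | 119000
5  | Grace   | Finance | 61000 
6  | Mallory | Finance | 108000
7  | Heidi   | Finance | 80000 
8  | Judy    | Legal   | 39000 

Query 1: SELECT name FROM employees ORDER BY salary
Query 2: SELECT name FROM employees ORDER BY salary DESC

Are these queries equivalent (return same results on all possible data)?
No, not equivalent

Query 1 returns: [('Eve',), ('Oscar',), ('Judy',), ('Niaj',), ('Grace',), ('Heidi',), ('Mallory',), ('Bob',)]
Query 2 returns: [('Bob',), ('Mallory',), ('Heidi',), ('Grace',), ('Niaj',), ('Judy',), ('Oscar',), ('Eve',)]

Reason: ASC vs DESC gives opposite ordering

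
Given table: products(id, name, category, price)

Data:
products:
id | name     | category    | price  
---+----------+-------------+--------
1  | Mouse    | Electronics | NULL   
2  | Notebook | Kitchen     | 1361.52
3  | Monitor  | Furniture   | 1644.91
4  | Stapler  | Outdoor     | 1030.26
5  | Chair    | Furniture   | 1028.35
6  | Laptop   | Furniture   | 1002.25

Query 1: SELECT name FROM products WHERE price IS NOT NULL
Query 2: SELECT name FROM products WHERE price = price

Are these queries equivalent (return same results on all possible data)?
Yes, equivalent

Both queries return: [('Chair',), ('Laptop',), ('Monitor',), ('Notebook',), ('Stapler',)]

Reason: IS NOT NULL vs self-equality (both exclude NULLs)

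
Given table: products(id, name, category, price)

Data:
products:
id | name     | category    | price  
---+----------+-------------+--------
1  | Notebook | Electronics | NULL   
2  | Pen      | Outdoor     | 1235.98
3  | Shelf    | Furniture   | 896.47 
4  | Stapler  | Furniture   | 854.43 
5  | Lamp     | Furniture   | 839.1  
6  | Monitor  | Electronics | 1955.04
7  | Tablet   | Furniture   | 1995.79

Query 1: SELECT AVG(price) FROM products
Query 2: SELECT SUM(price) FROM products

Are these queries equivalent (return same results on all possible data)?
No, not equivalent

Query 1 returns: [(1296.135,)]
Query 2 returns: [(7776.8099999999995,)]

Reason: AVG vs SUM give different aggregate values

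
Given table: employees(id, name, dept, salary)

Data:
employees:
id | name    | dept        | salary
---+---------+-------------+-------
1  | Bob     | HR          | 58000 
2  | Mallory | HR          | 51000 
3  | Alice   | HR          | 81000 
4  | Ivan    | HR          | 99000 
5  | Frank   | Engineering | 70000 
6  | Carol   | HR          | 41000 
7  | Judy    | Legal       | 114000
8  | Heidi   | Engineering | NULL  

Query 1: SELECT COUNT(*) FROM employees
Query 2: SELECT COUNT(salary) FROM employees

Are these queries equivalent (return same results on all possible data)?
No, not equivalent

Query 1 returns: [(8,)]
Query 2 returns: [(7,)]

Reason: COUNT(*) includes NULLs, COUNT(column) excludes them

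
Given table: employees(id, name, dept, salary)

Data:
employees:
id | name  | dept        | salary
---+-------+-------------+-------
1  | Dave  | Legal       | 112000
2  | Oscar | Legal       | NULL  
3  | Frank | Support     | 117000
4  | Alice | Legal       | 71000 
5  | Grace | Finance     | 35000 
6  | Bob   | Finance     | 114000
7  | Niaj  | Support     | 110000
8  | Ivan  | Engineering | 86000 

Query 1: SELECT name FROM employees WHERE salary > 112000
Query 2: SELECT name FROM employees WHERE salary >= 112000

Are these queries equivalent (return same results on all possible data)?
No, not equivalent

Query 1 returns: [('Frank',), ('Bob',)]
Query 2 returns: [('Dave',), ('Frank',), ('Bob',)]

Reason: > vs >= gives different results when salary = 112000 exists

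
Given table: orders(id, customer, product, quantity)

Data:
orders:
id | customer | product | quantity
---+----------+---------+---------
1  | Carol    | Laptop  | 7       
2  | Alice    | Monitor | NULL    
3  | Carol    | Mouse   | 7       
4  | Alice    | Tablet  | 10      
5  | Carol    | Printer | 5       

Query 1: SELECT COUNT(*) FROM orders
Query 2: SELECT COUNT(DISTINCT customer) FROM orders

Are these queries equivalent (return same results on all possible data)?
No, not equivalent

Query 1 returns: [(5,)]
Query 2 returns: [(2,)]

Reason: COUNT(*) counts rows, COUNT(DISTINCT customer) counts unique customers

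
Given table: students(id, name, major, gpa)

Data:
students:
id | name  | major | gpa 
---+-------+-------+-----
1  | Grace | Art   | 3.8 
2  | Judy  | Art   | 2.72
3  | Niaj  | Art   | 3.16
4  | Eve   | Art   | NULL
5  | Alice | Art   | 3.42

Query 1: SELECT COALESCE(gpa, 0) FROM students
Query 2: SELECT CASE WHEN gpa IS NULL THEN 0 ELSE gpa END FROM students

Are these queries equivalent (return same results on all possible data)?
Yes, equivalent

Both queries return: [(0,), (2.72,), (3.16,), (3.42,), (3.8,)]

Reason: COALESCE vs CASE for NULL handling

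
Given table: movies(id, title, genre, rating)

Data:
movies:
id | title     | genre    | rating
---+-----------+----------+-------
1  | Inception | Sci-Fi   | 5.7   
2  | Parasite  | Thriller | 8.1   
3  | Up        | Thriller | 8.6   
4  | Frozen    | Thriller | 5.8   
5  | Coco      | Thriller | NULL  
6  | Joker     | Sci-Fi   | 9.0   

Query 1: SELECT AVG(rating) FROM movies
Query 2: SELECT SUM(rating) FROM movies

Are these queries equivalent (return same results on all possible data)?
No, not equivalent

Query 1 returns: [(7.44,)]
Query 2 returns: [(37.2,)]

Reason: AVG vs SUM give different aggregate values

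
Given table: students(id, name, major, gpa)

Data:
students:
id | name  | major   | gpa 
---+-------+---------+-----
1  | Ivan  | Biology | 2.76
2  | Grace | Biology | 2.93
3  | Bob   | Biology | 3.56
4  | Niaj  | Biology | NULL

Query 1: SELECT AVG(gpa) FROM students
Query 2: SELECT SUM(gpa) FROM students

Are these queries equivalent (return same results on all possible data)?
No, not equivalent

Query 1 returns: [(3.0833333333333335,)]
Query 2 returns: [(9.25,)]

Reason: AVG vs SUM give different aggregate values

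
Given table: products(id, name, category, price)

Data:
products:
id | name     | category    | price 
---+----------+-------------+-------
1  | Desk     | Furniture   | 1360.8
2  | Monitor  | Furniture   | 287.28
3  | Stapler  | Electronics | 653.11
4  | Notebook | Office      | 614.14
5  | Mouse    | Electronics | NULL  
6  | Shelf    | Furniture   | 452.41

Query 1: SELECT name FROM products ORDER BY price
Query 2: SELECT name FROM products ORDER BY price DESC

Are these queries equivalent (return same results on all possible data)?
No, not equivalent

Query 1 returns: [('Mouse',), ('Monitor',), ('Shelf',), ('Notebook',), ('Stapler',), ('Desk',)]
Query 2 returns: [('Desk',), ('Stapler',), ('Notebook',), ('Shelf',), ('Monitor',), ('Mouse',)]

Reason: ASC vs DESC gives opposite ordering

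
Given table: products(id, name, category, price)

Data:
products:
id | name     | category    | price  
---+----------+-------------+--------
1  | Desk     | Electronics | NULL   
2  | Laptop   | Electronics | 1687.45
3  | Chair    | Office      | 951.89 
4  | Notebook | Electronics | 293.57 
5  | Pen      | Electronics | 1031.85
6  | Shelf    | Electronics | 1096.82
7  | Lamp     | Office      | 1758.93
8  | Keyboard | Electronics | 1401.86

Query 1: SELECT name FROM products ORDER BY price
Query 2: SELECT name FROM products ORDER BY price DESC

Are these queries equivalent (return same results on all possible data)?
No, not equivalent

Query 1 returns: [('Desk',), ('Notebook',), ('Chair',), ('Pen',), ('Shelf',), ('Keyboard',), ('Laptop',), ('Lamp',)]
Query 2 returns: [('Lamp',), ('Laptop',), ('Keyboard',), ('Shelf',), ('Pen',), ('Chair',), ('Notebook',), ('Desk',)]

Reason: ASC vs DESC gives opposite ordering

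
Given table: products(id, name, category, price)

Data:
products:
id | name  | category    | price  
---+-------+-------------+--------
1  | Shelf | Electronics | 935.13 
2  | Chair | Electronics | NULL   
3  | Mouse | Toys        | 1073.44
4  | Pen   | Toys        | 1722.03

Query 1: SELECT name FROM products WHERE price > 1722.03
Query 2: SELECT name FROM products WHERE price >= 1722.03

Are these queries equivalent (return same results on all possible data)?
No, not equivalent

Query 1 returns: []
Query 2 returns: [('Pen',)]

Reason: > vs >= gives different results when price = 1722.03 exists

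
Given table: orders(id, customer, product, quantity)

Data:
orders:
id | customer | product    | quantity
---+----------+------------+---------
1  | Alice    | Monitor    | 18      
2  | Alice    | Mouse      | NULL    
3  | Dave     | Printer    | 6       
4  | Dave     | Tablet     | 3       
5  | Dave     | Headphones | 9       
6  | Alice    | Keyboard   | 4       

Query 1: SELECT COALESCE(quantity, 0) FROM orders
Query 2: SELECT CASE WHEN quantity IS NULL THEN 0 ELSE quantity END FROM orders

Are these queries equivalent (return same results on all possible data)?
Yes, equivalent

Both queries return: [(0,), (3,), (4,), (6,), (9,), (18,)]

Reason: COALESCE vs CASE for NULL handling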